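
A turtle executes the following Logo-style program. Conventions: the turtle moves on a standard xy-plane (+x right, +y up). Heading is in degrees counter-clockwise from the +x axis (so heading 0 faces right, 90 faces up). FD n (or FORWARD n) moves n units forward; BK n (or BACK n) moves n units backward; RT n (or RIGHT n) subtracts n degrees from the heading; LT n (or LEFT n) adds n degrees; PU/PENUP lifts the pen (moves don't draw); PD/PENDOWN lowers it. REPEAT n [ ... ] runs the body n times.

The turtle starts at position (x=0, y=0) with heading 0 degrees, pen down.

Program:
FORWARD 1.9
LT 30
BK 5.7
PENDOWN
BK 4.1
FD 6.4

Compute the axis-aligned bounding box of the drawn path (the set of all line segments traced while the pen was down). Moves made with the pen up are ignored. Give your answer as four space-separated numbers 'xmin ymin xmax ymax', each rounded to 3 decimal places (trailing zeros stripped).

Executing turtle program step by step:
Start: pos=(0,0), heading=0, pen down
FD 1.9: (0,0) -> (1.9,0) [heading=0, draw]
LT 30: heading 0 -> 30
BK 5.7: (1.9,0) -> (-3.036,-2.85) [heading=30, draw]
PD: pen down
BK 4.1: (-3.036,-2.85) -> (-6.587,-4.9) [heading=30, draw]
FD 6.4: (-6.587,-4.9) -> (-1.044,-1.7) [heading=30, draw]
Final: pos=(-1.044,-1.7), heading=30, 4 segment(s) drawn

Segment endpoints: x in {-6.587, -3.036, -1.044, 0, 1.9}, y in {-4.9, -2.85, -1.7, 0}
xmin=-6.587, ymin=-4.9, xmax=1.9, ymax=0

Answer: -6.587 -4.9 1.9 0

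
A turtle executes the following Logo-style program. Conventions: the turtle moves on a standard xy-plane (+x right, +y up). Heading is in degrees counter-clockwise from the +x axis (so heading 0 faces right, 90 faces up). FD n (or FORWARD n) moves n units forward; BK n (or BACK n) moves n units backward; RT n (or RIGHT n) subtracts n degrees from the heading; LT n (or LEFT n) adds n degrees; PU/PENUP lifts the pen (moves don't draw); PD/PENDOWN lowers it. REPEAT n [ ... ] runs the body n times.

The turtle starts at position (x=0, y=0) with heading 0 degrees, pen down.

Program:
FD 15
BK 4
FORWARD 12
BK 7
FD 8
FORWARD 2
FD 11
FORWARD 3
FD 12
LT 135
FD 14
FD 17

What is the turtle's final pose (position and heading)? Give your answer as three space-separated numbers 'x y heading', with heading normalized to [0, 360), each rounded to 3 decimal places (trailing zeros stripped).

Answer: 30.08 21.92 135

Derivation:
Executing turtle program step by step:
Start: pos=(0,0), heading=0, pen down
FD 15: (0,0) -> (15,0) [heading=0, draw]
BK 4: (15,0) -> (11,0) [heading=0, draw]
FD 12: (11,0) -> (23,0) [heading=0, draw]
BK 7: (23,0) -> (16,0) [heading=0, draw]
FD 8: (16,0) -> (24,0) [heading=0, draw]
FD 2: (24,0) -> (26,0) [heading=0, draw]
FD 11: (26,0) -> (37,0) [heading=0, draw]
FD 3: (37,0) -> (40,0) [heading=0, draw]
FD 12: (40,0) -> (52,0) [heading=0, draw]
LT 135: heading 0 -> 135
FD 14: (52,0) -> (42.101,9.899) [heading=135, draw]
FD 17: (42.101,9.899) -> (30.08,21.92) [heading=135, draw]
Final: pos=(30.08,21.92), heading=135, 11 segment(s) drawn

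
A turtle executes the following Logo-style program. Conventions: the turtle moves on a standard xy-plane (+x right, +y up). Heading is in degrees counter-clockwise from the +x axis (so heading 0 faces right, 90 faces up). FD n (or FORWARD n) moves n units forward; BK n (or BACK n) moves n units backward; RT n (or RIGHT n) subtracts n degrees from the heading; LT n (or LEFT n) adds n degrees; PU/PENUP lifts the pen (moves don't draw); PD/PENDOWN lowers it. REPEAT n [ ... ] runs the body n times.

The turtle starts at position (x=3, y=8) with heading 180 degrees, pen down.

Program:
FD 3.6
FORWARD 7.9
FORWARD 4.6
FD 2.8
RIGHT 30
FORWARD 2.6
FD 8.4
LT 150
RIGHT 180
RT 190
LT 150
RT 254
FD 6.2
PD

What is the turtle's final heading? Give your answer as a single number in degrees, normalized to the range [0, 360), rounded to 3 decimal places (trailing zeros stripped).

Executing turtle program step by step:
Start: pos=(3,8), heading=180, pen down
FD 3.6: (3,8) -> (-0.6,8) [heading=180, draw]
FD 7.9: (-0.6,8) -> (-8.5,8) [heading=180, draw]
FD 4.6: (-8.5,8) -> (-13.1,8) [heading=180, draw]
FD 2.8: (-13.1,8) -> (-15.9,8) [heading=180, draw]
RT 30: heading 180 -> 150
FD 2.6: (-15.9,8) -> (-18.152,9.3) [heading=150, draw]
FD 8.4: (-18.152,9.3) -> (-25.426,13.5) [heading=150, draw]
LT 150: heading 150 -> 300
RT 180: heading 300 -> 120
RT 190: heading 120 -> 290
LT 150: heading 290 -> 80
RT 254: heading 80 -> 186
FD 6.2: (-25.426,13.5) -> (-31.592,12.852) [heading=186, draw]
PD: pen down
Final: pos=(-31.592,12.852), heading=186, 7 segment(s) drawn

Answer: 186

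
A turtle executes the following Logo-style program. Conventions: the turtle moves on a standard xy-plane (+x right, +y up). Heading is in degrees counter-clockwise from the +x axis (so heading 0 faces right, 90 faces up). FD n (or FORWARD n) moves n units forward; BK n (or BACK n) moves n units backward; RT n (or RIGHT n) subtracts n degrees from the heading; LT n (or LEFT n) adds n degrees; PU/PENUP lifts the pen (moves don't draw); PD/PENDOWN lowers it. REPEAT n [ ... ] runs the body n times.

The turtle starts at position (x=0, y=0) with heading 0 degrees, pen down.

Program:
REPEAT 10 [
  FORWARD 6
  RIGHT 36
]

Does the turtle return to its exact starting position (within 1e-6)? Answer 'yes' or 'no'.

Answer: yes

Derivation:
Executing turtle program step by step:
Start: pos=(0,0), heading=0, pen down
REPEAT 10 [
  -- iteration 1/10 --
  FD 6: (0,0) -> (6,0) [heading=0, draw]
  RT 36: heading 0 -> 324
  -- iteration 2/10 --
  FD 6: (6,0) -> (10.854,-3.527) [heading=324, draw]
  RT 36: heading 324 -> 288
  -- iteration 3/10 --
  FD 6: (10.854,-3.527) -> (12.708,-9.233) [heading=288, draw]
  RT 36: heading 288 -> 252
  -- iteration 4/10 --
  FD 6: (12.708,-9.233) -> (10.854,-14.939) [heading=252, draw]
  RT 36: heading 252 -> 216
  -- iteration 5/10 --
  FD 6: (10.854,-14.939) -> (6,-18.466) [heading=216, draw]
  RT 36: heading 216 -> 180
  -- iteration 6/10 --
  FD 6: (6,-18.466) -> (0,-18.466) [heading=180, draw]
  RT 36: heading 180 -> 144
  -- iteration 7/10 --
  FD 6: (0,-18.466) -> (-4.854,-14.939) [heading=144, draw]
  RT 36: heading 144 -> 108
  -- iteration 8/10 --
  FD 6: (-4.854,-14.939) -> (-6.708,-9.233) [heading=108, draw]
  RT 36: heading 108 -> 72
  -- iteration 9/10 --
  FD 6: (-6.708,-9.233) -> (-4.854,-3.527) [heading=72, draw]
  RT 36: heading 72 -> 36
  -- iteration 10/10 --
  FD 6: (-4.854,-3.527) -> (0,0) [heading=36, draw]
  RT 36: heading 36 -> 0
]
Final: pos=(0,0), heading=0, 10 segment(s) drawn

Start position: (0, 0)
Final position: (0, 0)
Distance = 0; < 1e-6 -> CLOSED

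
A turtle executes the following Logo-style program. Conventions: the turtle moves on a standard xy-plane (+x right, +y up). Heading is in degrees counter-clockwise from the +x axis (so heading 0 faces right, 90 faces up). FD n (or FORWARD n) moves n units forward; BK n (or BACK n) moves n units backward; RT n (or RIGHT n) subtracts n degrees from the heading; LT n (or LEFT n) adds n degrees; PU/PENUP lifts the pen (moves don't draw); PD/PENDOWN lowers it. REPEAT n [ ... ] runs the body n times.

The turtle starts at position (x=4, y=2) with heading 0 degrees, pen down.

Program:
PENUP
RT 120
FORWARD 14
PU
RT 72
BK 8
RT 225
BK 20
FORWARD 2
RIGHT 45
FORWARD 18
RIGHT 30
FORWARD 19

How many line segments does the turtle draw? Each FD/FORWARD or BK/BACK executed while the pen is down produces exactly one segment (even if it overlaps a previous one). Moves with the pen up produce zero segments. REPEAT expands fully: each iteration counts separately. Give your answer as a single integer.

Answer: 0

Derivation:
Executing turtle program step by step:
Start: pos=(4,2), heading=0, pen down
PU: pen up
RT 120: heading 0 -> 240
FD 14: (4,2) -> (-3,-10.124) [heading=240, move]
PU: pen up
RT 72: heading 240 -> 168
BK 8: (-3,-10.124) -> (4.825,-11.788) [heading=168, move]
RT 225: heading 168 -> 303
BK 20: (4.825,-11.788) -> (-6.068,4.986) [heading=303, move]
FD 2: (-6.068,4.986) -> (-4.978,3.308) [heading=303, move]
RT 45: heading 303 -> 258
FD 18: (-4.978,3.308) -> (-8.721,-14.298) [heading=258, move]
RT 30: heading 258 -> 228
FD 19: (-8.721,-14.298) -> (-21.434,-28.418) [heading=228, move]
Final: pos=(-21.434,-28.418), heading=228, 0 segment(s) drawn
Segments drawn: 0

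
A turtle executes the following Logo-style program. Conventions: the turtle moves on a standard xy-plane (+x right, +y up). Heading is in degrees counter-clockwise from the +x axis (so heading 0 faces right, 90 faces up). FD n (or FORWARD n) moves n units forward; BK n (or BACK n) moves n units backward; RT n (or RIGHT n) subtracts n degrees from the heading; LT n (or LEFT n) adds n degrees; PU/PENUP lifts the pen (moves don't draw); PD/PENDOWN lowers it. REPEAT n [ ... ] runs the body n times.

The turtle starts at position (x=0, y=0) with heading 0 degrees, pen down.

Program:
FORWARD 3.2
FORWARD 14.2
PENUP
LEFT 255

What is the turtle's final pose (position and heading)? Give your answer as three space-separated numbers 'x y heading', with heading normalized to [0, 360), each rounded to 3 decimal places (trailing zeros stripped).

Answer: 17.4 0 255

Derivation:
Executing turtle program step by step:
Start: pos=(0,0), heading=0, pen down
FD 3.2: (0,0) -> (3.2,0) [heading=0, draw]
FD 14.2: (3.2,0) -> (17.4,0) [heading=0, draw]
PU: pen up
LT 255: heading 0 -> 255
Final: pos=(17.4,0), heading=255, 2 segment(s) drawn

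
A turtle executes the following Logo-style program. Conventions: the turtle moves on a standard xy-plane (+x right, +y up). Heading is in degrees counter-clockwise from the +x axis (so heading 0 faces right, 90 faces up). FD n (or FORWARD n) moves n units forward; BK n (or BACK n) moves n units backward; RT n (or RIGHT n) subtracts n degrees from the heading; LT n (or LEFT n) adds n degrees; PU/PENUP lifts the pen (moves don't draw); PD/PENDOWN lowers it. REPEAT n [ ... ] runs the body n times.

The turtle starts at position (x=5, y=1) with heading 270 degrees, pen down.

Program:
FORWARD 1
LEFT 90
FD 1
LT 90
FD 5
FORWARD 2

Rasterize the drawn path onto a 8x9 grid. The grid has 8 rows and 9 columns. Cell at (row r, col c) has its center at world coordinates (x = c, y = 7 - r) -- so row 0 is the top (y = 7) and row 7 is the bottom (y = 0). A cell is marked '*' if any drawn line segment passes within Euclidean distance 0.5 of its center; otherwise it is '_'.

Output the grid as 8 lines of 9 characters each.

Answer: ______*__
______*__
______*__
______*__
______*__
______*__
_____**__
_____**__

Derivation:
Segment 0: (5,1) -> (5,0)
Segment 1: (5,0) -> (6,-0)
Segment 2: (6,-0) -> (6,5)
Segment 3: (6,5) -> (6,7)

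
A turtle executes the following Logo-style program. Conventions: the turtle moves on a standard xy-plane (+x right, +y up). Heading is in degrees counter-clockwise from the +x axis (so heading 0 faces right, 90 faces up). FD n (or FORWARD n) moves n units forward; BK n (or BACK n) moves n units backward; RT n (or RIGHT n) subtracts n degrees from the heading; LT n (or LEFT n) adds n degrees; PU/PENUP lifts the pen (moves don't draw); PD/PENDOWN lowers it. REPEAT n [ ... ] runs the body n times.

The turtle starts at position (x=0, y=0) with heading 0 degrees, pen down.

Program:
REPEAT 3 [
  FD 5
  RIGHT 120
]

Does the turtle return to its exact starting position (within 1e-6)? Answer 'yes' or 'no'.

Executing turtle program step by step:
Start: pos=(0,0), heading=0, pen down
REPEAT 3 [
  -- iteration 1/3 --
  FD 5: (0,0) -> (5,0) [heading=0, draw]
  RT 120: heading 0 -> 240
  -- iteration 2/3 --
  FD 5: (5,0) -> (2.5,-4.33) [heading=240, draw]
  RT 120: heading 240 -> 120
  -- iteration 3/3 --
  FD 5: (2.5,-4.33) -> (0,0) [heading=120, draw]
  RT 120: heading 120 -> 0
]
Final: pos=(0,0), heading=0, 3 segment(s) drawn

Start position: (0, 0)
Final position: (0, 0)
Distance = 0; < 1e-6 -> CLOSED

Answer: yes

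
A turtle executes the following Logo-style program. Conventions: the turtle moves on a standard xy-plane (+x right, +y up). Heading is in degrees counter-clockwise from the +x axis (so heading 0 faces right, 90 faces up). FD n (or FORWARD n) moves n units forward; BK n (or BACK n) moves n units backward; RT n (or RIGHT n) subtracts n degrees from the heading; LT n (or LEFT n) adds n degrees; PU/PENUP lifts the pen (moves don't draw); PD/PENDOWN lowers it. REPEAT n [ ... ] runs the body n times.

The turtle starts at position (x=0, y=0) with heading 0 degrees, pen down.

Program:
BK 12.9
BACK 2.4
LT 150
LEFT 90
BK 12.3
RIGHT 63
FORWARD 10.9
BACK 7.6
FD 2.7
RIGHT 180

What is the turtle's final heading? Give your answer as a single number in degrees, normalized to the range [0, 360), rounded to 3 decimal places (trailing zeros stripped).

Executing turtle program step by step:
Start: pos=(0,0), heading=0, pen down
BK 12.9: (0,0) -> (-12.9,0) [heading=0, draw]
BK 2.4: (-12.9,0) -> (-15.3,0) [heading=0, draw]
LT 150: heading 0 -> 150
LT 90: heading 150 -> 240
BK 12.3: (-15.3,0) -> (-9.15,10.652) [heading=240, draw]
RT 63: heading 240 -> 177
FD 10.9: (-9.15,10.652) -> (-20.035,11.223) [heading=177, draw]
BK 7.6: (-20.035,11.223) -> (-12.445,10.825) [heading=177, draw]
FD 2.7: (-12.445,10.825) -> (-15.142,10.966) [heading=177, draw]
RT 180: heading 177 -> 357
Final: pos=(-15.142,10.966), heading=357, 6 segment(s) drawn

Answer: 357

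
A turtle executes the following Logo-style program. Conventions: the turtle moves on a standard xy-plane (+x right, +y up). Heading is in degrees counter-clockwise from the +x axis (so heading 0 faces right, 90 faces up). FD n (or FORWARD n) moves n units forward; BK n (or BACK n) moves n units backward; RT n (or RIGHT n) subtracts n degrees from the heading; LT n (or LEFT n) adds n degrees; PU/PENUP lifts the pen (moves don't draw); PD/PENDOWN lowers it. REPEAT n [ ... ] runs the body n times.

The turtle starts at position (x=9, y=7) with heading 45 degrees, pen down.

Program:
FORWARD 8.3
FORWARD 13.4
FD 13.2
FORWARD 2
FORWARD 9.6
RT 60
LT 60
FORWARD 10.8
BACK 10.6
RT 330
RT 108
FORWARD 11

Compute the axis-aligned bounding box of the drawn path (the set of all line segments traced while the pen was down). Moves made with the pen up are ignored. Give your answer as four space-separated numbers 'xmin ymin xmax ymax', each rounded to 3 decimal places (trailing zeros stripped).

Executing turtle program step by step:
Start: pos=(9,7), heading=45, pen down
FD 8.3: (9,7) -> (14.869,12.869) [heading=45, draw]
FD 13.4: (14.869,12.869) -> (24.344,22.344) [heading=45, draw]
FD 13.2: (24.344,22.344) -> (33.678,31.678) [heading=45, draw]
FD 2: (33.678,31.678) -> (35.092,33.092) [heading=45, draw]
FD 9.6: (35.092,33.092) -> (41.88,39.88) [heading=45, draw]
RT 60: heading 45 -> 345
LT 60: heading 345 -> 45
FD 10.8: (41.88,39.88) -> (49.517,47.517) [heading=45, draw]
BK 10.6: (49.517,47.517) -> (42.022,40.022) [heading=45, draw]
RT 330: heading 45 -> 75
RT 108: heading 75 -> 327
FD 11: (42.022,40.022) -> (51.247,34.031) [heading=327, draw]
Final: pos=(51.247,34.031), heading=327, 8 segment(s) drawn

Segment endpoints: x in {9, 14.869, 24.344, 33.678, 35.092, 41.88, 42.022, 49.517, 51.247}, y in {7, 12.869, 22.344, 31.678, 33.092, 34.031, 39.88, 40.022, 47.517}
xmin=9, ymin=7, xmax=51.247, ymax=47.517

Answer: 9 7 51.247 47.517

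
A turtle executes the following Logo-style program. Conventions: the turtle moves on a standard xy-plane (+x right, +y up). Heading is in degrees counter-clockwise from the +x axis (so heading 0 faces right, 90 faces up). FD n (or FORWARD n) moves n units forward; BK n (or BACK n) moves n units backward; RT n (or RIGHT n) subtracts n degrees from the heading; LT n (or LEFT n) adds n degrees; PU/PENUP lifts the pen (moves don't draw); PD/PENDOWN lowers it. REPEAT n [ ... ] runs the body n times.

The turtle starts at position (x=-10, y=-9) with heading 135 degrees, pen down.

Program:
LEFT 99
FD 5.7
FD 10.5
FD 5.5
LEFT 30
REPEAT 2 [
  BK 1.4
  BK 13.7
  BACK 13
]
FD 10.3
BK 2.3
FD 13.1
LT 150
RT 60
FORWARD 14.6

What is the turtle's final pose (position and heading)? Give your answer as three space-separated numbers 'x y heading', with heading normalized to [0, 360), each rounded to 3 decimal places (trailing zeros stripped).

Answer: -4.566 6.826 354

Derivation:
Executing turtle program step by step:
Start: pos=(-10,-9), heading=135, pen down
LT 99: heading 135 -> 234
FD 5.7: (-10,-9) -> (-13.35,-13.611) [heading=234, draw]
FD 10.5: (-13.35,-13.611) -> (-19.522,-22.106) [heading=234, draw]
FD 5.5: (-19.522,-22.106) -> (-22.755,-26.556) [heading=234, draw]
LT 30: heading 234 -> 264
REPEAT 2 [
  -- iteration 1/2 --
  BK 1.4: (-22.755,-26.556) -> (-22.609,-25.163) [heading=264, draw]
  BK 13.7: (-22.609,-25.163) -> (-21.177,-11.538) [heading=264, draw]
  BK 13: (-21.177,-11.538) -> (-19.818,1.39) [heading=264, draw]
  -- iteration 2/2 --
  BK 1.4: (-19.818,1.39) -> (-19.671,2.783) [heading=264, draw]
  BK 13.7: (-19.671,2.783) -> (-18.239,16.408) [heading=264, draw]
  BK 13: (-18.239,16.408) -> (-16.88,29.336) [heading=264, draw]
]
FD 10.3: (-16.88,29.336) -> (-17.957,19.093) [heading=264, draw]
BK 2.3: (-17.957,19.093) -> (-17.717,21.38) [heading=264, draw]
FD 13.1: (-17.717,21.38) -> (-19.086,8.352) [heading=264, draw]
LT 150: heading 264 -> 54
RT 60: heading 54 -> 354
FD 14.6: (-19.086,8.352) -> (-4.566,6.826) [heading=354, draw]
Final: pos=(-4.566,6.826), heading=354, 13 segment(s) drawn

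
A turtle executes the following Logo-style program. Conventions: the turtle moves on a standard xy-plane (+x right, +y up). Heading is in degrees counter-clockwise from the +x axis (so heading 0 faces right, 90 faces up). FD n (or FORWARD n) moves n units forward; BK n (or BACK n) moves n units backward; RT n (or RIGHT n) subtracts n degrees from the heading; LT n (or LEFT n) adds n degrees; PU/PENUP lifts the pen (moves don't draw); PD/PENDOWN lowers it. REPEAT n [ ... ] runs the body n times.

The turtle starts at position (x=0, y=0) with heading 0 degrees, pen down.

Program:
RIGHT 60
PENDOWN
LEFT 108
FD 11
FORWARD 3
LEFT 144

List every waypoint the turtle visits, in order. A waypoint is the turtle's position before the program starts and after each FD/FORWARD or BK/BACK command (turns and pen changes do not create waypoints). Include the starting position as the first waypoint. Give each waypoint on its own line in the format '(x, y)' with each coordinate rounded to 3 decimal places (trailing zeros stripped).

Executing turtle program step by step:
Start: pos=(0,0), heading=0, pen down
RT 60: heading 0 -> 300
PD: pen down
LT 108: heading 300 -> 48
FD 11: (0,0) -> (7.36,8.175) [heading=48, draw]
FD 3: (7.36,8.175) -> (9.368,10.404) [heading=48, draw]
LT 144: heading 48 -> 192
Final: pos=(9.368,10.404), heading=192, 2 segment(s) drawn
Waypoints (3 total):
(0, 0)
(7.36, 8.175)
(9.368, 10.404)

Answer: (0, 0)
(7.36, 8.175)
(9.368, 10.404)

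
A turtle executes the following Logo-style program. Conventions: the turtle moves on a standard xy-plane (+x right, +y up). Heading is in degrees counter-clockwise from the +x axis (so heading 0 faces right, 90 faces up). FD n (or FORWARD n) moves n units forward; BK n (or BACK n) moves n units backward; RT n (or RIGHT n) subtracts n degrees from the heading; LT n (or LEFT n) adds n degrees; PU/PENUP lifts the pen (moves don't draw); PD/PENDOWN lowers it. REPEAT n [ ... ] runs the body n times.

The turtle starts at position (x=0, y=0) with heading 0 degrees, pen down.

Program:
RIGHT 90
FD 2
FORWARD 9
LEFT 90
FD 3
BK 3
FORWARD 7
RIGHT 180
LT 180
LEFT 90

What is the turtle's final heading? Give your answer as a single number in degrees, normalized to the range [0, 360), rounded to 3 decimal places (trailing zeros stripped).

Answer: 90

Derivation:
Executing turtle program step by step:
Start: pos=(0,0), heading=0, pen down
RT 90: heading 0 -> 270
FD 2: (0,0) -> (0,-2) [heading=270, draw]
FD 9: (0,-2) -> (0,-11) [heading=270, draw]
LT 90: heading 270 -> 0
FD 3: (0,-11) -> (3,-11) [heading=0, draw]
BK 3: (3,-11) -> (0,-11) [heading=0, draw]
FD 7: (0,-11) -> (7,-11) [heading=0, draw]
RT 180: heading 0 -> 180
LT 180: heading 180 -> 0
LT 90: heading 0 -> 90
Final: pos=(7,-11), heading=90, 5 segment(s) drawn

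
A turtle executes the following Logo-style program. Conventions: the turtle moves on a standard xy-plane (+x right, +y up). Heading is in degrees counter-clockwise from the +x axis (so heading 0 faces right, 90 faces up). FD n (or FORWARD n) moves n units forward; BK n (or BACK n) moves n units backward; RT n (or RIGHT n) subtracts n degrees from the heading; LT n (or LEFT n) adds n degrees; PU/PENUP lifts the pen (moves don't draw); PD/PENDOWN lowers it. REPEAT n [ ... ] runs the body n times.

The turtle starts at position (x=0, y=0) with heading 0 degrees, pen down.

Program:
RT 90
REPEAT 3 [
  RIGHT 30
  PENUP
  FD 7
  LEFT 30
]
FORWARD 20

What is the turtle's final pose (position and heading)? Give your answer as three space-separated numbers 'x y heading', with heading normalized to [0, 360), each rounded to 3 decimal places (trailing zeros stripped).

Answer: -10.5 -38.187 270

Derivation:
Executing turtle program step by step:
Start: pos=(0,0), heading=0, pen down
RT 90: heading 0 -> 270
REPEAT 3 [
  -- iteration 1/3 --
  RT 30: heading 270 -> 240
  PU: pen up
  FD 7: (0,0) -> (-3.5,-6.062) [heading=240, move]
  LT 30: heading 240 -> 270
  -- iteration 2/3 --
  RT 30: heading 270 -> 240
  PU: pen up
  FD 7: (-3.5,-6.062) -> (-7,-12.124) [heading=240, move]
  LT 30: heading 240 -> 270
  -- iteration 3/3 --
  RT 30: heading 270 -> 240
  PU: pen up
  FD 7: (-7,-12.124) -> (-10.5,-18.187) [heading=240, move]
  LT 30: heading 240 -> 270
]
FD 20: (-10.5,-18.187) -> (-10.5,-38.187) [heading=270, move]
Final: pos=(-10.5,-38.187), heading=270, 0 segment(s) drawn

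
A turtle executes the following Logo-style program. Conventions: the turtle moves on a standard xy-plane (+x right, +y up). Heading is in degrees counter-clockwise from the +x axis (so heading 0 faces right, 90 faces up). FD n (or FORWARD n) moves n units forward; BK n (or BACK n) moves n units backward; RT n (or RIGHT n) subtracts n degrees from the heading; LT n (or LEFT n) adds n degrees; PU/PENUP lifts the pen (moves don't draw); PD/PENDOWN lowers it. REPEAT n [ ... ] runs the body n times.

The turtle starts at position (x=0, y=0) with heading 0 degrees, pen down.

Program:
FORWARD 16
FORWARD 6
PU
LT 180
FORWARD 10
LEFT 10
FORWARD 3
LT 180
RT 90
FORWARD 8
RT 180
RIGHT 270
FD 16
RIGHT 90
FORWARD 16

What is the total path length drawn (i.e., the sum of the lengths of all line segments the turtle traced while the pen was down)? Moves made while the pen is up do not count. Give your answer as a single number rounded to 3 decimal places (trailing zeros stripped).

Answer: 22

Derivation:
Executing turtle program step by step:
Start: pos=(0,0), heading=0, pen down
FD 16: (0,0) -> (16,0) [heading=0, draw]
FD 6: (16,0) -> (22,0) [heading=0, draw]
PU: pen up
LT 180: heading 0 -> 180
FD 10: (22,0) -> (12,0) [heading=180, move]
LT 10: heading 180 -> 190
FD 3: (12,0) -> (9.046,-0.521) [heading=190, move]
LT 180: heading 190 -> 10
RT 90: heading 10 -> 280
FD 8: (9.046,-0.521) -> (10.435,-8.399) [heading=280, move]
RT 180: heading 280 -> 100
RT 270: heading 100 -> 190
FD 16: (10.435,-8.399) -> (-5.322,-11.178) [heading=190, move]
RT 90: heading 190 -> 100
FD 16: (-5.322,-11.178) -> (-8.101,4.579) [heading=100, move]
Final: pos=(-8.101,4.579), heading=100, 2 segment(s) drawn

Segment lengths:
  seg 1: (0,0) -> (16,0), length = 16
  seg 2: (16,0) -> (22,0), length = 6
Total = 22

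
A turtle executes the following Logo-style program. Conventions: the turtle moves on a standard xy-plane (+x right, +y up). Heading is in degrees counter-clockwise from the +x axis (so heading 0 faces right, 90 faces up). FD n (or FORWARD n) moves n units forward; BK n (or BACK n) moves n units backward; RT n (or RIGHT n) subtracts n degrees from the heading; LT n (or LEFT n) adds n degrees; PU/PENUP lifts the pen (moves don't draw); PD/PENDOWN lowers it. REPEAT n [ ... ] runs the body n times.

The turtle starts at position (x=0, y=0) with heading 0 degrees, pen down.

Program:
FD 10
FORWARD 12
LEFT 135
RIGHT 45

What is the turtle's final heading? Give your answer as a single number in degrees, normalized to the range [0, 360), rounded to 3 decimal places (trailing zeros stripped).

Executing turtle program step by step:
Start: pos=(0,0), heading=0, pen down
FD 10: (0,0) -> (10,0) [heading=0, draw]
FD 12: (10,0) -> (22,0) [heading=0, draw]
LT 135: heading 0 -> 135
RT 45: heading 135 -> 90
Final: pos=(22,0), heading=90, 2 segment(s) drawn

Answer: 90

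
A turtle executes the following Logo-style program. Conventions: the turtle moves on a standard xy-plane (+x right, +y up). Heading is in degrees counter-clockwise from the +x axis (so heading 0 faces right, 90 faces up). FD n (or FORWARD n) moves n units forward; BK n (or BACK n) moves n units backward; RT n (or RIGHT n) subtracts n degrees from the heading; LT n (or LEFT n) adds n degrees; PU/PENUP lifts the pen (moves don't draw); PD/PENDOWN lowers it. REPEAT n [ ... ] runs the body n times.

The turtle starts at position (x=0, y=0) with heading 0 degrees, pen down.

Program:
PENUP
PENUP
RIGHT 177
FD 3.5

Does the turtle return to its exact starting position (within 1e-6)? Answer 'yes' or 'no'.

Executing turtle program step by step:
Start: pos=(0,0), heading=0, pen down
PU: pen up
PU: pen up
RT 177: heading 0 -> 183
FD 3.5: (0,0) -> (-3.495,-0.183) [heading=183, move]
Final: pos=(-3.495,-0.183), heading=183, 0 segment(s) drawn

Start position: (0, 0)
Final position: (-3.495, -0.183)
Distance = 3.5; >= 1e-6 -> NOT closed

Answer: no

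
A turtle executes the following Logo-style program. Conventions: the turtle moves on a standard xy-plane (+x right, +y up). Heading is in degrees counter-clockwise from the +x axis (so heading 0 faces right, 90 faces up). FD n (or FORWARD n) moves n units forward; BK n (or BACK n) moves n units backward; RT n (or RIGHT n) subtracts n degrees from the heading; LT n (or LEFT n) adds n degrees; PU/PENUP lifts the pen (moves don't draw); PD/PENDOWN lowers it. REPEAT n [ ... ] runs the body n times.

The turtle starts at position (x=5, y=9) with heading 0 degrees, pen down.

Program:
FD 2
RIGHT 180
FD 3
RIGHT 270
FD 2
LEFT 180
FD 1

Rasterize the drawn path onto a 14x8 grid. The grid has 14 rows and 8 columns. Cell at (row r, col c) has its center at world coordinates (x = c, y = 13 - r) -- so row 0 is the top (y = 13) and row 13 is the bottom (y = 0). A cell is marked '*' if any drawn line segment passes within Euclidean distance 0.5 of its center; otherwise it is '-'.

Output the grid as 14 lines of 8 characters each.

Answer: --------
--------
--------
--------
----****
----*---
----*---
--------
--------
--------
--------
--------
--------
--------

Derivation:
Segment 0: (5,9) -> (7,9)
Segment 1: (7,9) -> (4,9)
Segment 2: (4,9) -> (4,7)
Segment 3: (4,7) -> (4,8)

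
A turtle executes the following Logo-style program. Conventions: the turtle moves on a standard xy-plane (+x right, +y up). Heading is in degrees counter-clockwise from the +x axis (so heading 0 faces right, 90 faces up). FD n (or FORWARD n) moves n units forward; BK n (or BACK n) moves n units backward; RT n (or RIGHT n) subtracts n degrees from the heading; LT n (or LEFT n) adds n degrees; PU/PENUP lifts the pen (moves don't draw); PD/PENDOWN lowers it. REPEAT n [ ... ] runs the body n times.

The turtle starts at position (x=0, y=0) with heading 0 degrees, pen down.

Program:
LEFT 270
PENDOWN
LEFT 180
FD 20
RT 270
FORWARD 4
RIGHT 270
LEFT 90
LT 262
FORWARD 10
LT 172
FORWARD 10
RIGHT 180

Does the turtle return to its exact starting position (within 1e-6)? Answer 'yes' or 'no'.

Executing turtle program step by step:
Start: pos=(0,0), heading=0, pen down
LT 270: heading 0 -> 270
PD: pen down
LT 180: heading 270 -> 90
FD 20: (0,0) -> (0,20) [heading=90, draw]
RT 270: heading 90 -> 180
FD 4: (0,20) -> (-4,20) [heading=180, draw]
RT 270: heading 180 -> 270
LT 90: heading 270 -> 0
LT 262: heading 0 -> 262
FD 10: (-4,20) -> (-5.392,10.097) [heading=262, draw]
LT 172: heading 262 -> 74
FD 10: (-5.392,10.097) -> (-2.635,19.71) [heading=74, draw]
RT 180: heading 74 -> 254
Final: pos=(-2.635,19.71), heading=254, 4 segment(s) drawn

Start position: (0, 0)
Final position: (-2.635, 19.71)
Distance = 19.885; >= 1e-6 -> NOT closed

Answer: no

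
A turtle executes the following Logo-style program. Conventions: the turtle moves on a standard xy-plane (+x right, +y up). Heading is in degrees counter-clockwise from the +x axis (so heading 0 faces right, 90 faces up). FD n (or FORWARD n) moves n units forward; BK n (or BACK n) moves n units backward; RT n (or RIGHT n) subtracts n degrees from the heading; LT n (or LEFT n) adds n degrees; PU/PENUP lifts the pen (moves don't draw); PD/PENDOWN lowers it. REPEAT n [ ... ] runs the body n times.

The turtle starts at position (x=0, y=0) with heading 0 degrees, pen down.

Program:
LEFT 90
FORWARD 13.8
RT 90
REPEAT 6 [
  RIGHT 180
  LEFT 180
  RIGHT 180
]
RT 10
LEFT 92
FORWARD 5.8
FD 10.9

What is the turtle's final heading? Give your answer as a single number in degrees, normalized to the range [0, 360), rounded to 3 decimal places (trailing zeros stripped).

Answer: 82

Derivation:
Executing turtle program step by step:
Start: pos=(0,0), heading=0, pen down
LT 90: heading 0 -> 90
FD 13.8: (0,0) -> (0,13.8) [heading=90, draw]
RT 90: heading 90 -> 0
REPEAT 6 [
  -- iteration 1/6 --
  RT 180: heading 0 -> 180
  LT 180: heading 180 -> 0
  RT 180: heading 0 -> 180
  -- iteration 2/6 --
  RT 180: heading 180 -> 0
  LT 180: heading 0 -> 180
  RT 180: heading 180 -> 0
  -- iteration 3/6 --
  RT 180: heading 0 -> 180
  LT 180: heading 180 -> 0
  RT 180: heading 0 -> 180
  -- iteration 4/6 --
  RT 180: heading 180 -> 0
  LT 180: heading 0 -> 180
  RT 180: heading 180 -> 0
  -- iteration 5/6 --
  RT 180: heading 0 -> 180
  LT 180: heading 180 -> 0
  RT 180: heading 0 -> 180
  -- iteration 6/6 --
  RT 180: heading 180 -> 0
  LT 180: heading 0 -> 180
  RT 180: heading 180 -> 0
]
RT 10: heading 0 -> 350
LT 92: heading 350 -> 82
FD 5.8: (0,13.8) -> (0.807,19.544) [heading=82, draw]
FD 10.9: (0.807,19.544) -> (2.324,30.337) [heading=82, draw]
Final: pos=(2.324,30.337), heading=82, 3 segment(s) drawn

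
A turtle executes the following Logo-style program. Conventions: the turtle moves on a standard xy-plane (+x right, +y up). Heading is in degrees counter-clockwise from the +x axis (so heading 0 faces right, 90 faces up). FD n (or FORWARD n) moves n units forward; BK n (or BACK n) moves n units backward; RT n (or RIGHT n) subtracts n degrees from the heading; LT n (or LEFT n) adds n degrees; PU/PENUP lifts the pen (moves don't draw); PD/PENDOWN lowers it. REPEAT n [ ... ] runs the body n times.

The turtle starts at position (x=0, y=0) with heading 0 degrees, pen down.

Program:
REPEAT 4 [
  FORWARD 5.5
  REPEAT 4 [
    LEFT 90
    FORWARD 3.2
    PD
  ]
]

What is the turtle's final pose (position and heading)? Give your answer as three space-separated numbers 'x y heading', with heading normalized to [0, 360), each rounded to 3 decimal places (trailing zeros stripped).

Executing turtle program step by step:
Start: pos=(0,0), heading=0, pen down
REPEAT 4 [
  -- iteration 1/4 --
  FD 5.5: (0,0) -> (5.5,0) [heading=0, draw]
  REPEAT 4 [
    -- iteration 1/4 --
    LT 90: heading 0 -> 90
    FD 3.2: (5.5,0) -> (5.5,3.2) [heading=90, draw]
    PD: pen down
    -- iteration 2/4 --
    LT 90: heading 90 -> 180
    FD 3.2: (5.5,3.2) -> (2.3,3.2) [heading=180, draw]
    PD: pen down
    -- iteration 3/4 --
    LT 90: heading 180 -> 270
    FD 3.2: (2.3,3.2) -> (2.3,0) [heading=270, draw]
    PD: pen down
    -- iteration 4/4 --
    LT 90: heading 270 -> 0
    FD 3.2: (2.3,0) -> (5.5,0) [heading=0, draw]
    PD: pen down
  ]
  -- iteration 2/4 --
  FD 5.5: (5.5,0) -> (11,0) [heading=0, draw]
  REPEAT 4 [
    -- iteration 1/4 --
    LT 90: heading 0 -> 90
    FD 3.2: (11,0) -> (11,3.2) [heading=90, draw]
    PD: pen down
    -- iteration 2/4 --
    LT 90: heading 90 -> 180
    FD 3.2: (11,3.2) -> (7.8,3.2) [heading=180, draw]
    PD: pen down
    -- iteration 3/4 --
    LT 90: heading 180 -> 270
    FD 3.2: (7.8,3.2) -> (7.8,0) [heading=270, draw]
    PD: pen down
    -- iteration 4/4 --
    LT 90: heading 270 -> 0
    FD 3.2: (7.8,0) -> (11,0) [heading=0, draw]
    PD: pen down
  ]
  -- iteration 3/4 --
  FD 5.5: (11,0) -> (16.5,0) [heading=0, draw]
  REPEAT 4 [
    -- iteration 1/4 --
    LT 90: heading 0 -> 90
    FD 3.2: (16.5,0) -> (16.5,3.2) [heading=90, draw]
    PD: pen down
    -- iteration 2/4 --
    LT 90: heading 90 -> 180
    FD 3.2: (16.5,3.2) -> (13.3,3.2) [heading=180, draw]
    PD: pen down
    -- iteration 3/4 --
    LT 90: heading 180 -> 270
    FD 3.2: (13.3,3.2) -> (13.3,0) [heading=270, draw]
    PD: pen down
    -- iteration 4/4 --
    LT 90: heading 270 -> 0
    FD 3.2: (13.3,0) -> (16.5,0) [heading=0, draw]
    PD: pen down
  ]
  -- iteration 4/4 --
  FD 5.5: (16.5,0) -> (22,0) [heading=0, draw]
  REPEAT 4 [
    -- iteration 1/4 --
    LT 90: heading 0 -> 90
    FD 3.2: (22,0) -> (22,3.2) [heading=90, draw]
    PD: pen down
    -- iteration 2/4 --
    LT 90: heading 90 -> 180
    FD 3.2: (22,3.2) -> (18.8,3.2) [heading=180, draw]
    PD: pen down
    -- iteration 3/4 --
    LT 90: heading 180 -> 270
    FD 3.2: (18.8,3.2) -> (18.8,0) [heading=270, draw]
    PD: pen down
    -- iteration 4/4 --
    LT 90: heading 270 -> 0
    FD 3.2: (18.8,0) -> (22,0) [heading=0, draw]
    PD: pen down
  ]
]
Final: pos=(22,0), heading=0, 20 segment(s) drawn

Answer: 22 0 0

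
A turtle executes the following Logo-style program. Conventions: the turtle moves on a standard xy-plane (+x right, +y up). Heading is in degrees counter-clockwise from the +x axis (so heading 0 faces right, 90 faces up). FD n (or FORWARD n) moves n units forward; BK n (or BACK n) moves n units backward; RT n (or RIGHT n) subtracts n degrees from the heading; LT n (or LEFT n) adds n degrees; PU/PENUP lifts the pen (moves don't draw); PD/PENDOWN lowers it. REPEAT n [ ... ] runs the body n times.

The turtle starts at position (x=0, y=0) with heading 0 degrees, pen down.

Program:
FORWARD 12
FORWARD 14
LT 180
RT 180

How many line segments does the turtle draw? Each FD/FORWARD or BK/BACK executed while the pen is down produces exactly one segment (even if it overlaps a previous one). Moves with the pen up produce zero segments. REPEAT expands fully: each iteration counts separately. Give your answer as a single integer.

Answer: 2

Derivation:
Executing turtle program step by step:
Start: pos=(0,0), heading=0, pen down
FD 12: (0,0) -> (12,0) [heading=0, draw]
FD 14: (12,0) -> (26,0) [heading=0, draw]
LT 180: heading 0 -> 180
RT 180: heading 180 -> 0
Final: pos=(26,0), heading=0, 2 segment(s) drawn
Segments drawn: 2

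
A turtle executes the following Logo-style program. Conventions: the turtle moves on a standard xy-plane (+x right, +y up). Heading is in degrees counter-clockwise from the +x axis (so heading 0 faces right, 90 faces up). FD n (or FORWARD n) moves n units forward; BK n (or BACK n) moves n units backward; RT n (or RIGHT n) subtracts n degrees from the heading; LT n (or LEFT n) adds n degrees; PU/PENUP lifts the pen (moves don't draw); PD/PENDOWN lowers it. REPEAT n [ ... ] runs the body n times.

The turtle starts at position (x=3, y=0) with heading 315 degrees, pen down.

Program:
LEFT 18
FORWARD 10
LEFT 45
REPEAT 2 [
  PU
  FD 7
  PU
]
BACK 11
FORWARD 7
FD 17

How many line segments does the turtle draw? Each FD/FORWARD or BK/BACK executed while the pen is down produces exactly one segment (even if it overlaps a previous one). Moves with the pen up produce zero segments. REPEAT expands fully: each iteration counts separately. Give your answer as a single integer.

Answer: 1

Derivation:
Executing turtle program step by step:
Start: pos=(3,0), heading=315, pen down
LT 18: heading 315 -> 333
FD 10: (3,0) -> (11.91,-4.54) [heading=333, draw]
LT 45: heading 333 -> 18
REPEAT 2 [
  -- iteration 1/2 --
  PU: pen up
  FD 7: (11.91,-4.54) -> (18.567,-2.377) [heading=18, move]
  PU: pen up
  -- iteration 2/2 --
  PU: pen up
  FD 7: (18.567,-2.377) -> (25.225,-0.214) [heading=18, move]
  PU: pen up
]
BK 11: (25.225,-0.214) -> (14.763,-3.613) [heading=18, move]
FD 7: (14.763,-3.613) -> (21.421,-1.45) [heading=18, move]
FD 17: (21.421,-1.45) -> (37.589,3.804) [heading=18, move]
Final: pos=(37.589,3.804), heading=18, 1 segment(s) drawn
Segments drawn: 1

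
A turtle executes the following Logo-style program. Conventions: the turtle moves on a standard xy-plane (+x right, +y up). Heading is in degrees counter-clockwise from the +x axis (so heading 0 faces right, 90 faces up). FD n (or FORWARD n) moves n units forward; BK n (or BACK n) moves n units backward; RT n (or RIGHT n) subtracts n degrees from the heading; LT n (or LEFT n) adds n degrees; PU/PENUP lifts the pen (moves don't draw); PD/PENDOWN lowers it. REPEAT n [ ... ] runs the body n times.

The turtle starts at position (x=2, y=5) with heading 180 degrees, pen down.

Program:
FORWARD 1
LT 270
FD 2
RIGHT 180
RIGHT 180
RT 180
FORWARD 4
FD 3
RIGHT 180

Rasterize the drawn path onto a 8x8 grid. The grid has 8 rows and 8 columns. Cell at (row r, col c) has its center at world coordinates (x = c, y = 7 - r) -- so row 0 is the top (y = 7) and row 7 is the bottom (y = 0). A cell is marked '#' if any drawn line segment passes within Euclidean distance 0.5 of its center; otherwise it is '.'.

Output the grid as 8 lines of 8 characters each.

Segment 0: (2,5) -> (1,5)
Segment 1: (1,5) -> (1,7)
Segment 2: (1,7) -> (1,3)
Segment 3: (1,3) -> (1,0)

Answer: .#......
.#......
.##.....
.#......
.#......
.#......
.#......
.#......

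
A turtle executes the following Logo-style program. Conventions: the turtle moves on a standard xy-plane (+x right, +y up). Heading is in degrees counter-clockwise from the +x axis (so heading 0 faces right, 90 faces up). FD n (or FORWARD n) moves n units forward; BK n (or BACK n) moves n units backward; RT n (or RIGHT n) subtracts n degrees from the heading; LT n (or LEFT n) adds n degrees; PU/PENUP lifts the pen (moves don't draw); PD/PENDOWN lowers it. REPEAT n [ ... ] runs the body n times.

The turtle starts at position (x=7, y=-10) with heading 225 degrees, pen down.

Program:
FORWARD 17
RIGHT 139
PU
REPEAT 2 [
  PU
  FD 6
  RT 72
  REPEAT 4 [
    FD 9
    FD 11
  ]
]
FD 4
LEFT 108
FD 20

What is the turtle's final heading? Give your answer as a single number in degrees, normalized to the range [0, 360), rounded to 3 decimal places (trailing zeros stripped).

Executing turtle program step by step:
Start: pos=(7,-10), heading=225, pen down
FD 17: (7,-10) -> (-5.021,-22.021) [heading=225, draw]
RT 139: heading 225 -> 86
PU: pen up
REPEAT 2 [
  -- iteration 1/2 --
  PU: pen up
  FD 6: (-5.021,-22.021) -> (-4.602,-16.035) [heading=86, move]
  RT 72: heading 86 -> 14
  REPEAT 4 [
    -- iteration 1/4 --
    FD 9: (-4.602,-16.035) -> (4.13,-13.858) [heading=14, move]
    FD 11: (4.13,-13.858) -> (14.804,-11.197) [heading=14, move]
    -- iteration 2/4 --
    FD 9: (14.804,-11.197) -> (23.536,-9.02) [heading=14, move]
    FD 11: (23.536,-9.02) -> (34.21,-6.359) [heading=14, move]
    -- iteration 3/4 --
    FD 9: (34.21,-6.359) -> (42.942,-4.181) [heading=14, move]
    FD 11: (42.942,-4.181) -> (53.615,-1.52) [heading=14, move]
    -- iteration 4/4 --
    FD 9: (53.615,-1.52) -> (62.348,0.657) [heading=14, move]
    FD 11: (62.348,0.657) -> (73.021,3.318) [heading=14, move]
  ]
  -- iteration 2/2 --
  PU: pen up
  FD 6: (73.021,3.318) -> (78.843,4.77) [heading=14, move]
  RT 72: heading 14 -> 302
  REPEAT 4 [
    -- iteration 1/4 --
    FD 9: (78.843,4.77) -> (83.612,-2.863) [heading=302, move]
    FD 11: (83.612,-2.863) -> (89.442,-12.191) [heading=302, move]
    -- iteration 2/4 --
    FD 9: (89.442,-12.191) -> (94.211,-19.824) [heading=302, move]
    FD 11: (94.211,-19.824) -> (100.04,-29.152) [heading=302, move]
    -- iteration 3/4 --
    FD 9: (100.04,-29.152) -> (104.809,-36.785) [heading=302, move]
    FD 11: (104.809,-36.785) -> (110.638,-46.113) [heading=302, move]
    -- iteration 4/4 --
    FD 9: (110.638,-46.113) -> (115.408,-53.745) [heading=302, move]
    FD 11: (115.408,-53.745) -> (121.237,-63.074) [heading=302, move]
  ]
]
FD 4: (121.237,-63.074) -> (123.356,-66.466) [heading=302, move]
LT 108: heading 302 -> 50
FD 20: (123.356,-66.466) -> (136.212,-51.145) [heading=50, move]
Final: pos=(136.212,-51.145), heading=50, 1 segment(s) drawn

Answer: 50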